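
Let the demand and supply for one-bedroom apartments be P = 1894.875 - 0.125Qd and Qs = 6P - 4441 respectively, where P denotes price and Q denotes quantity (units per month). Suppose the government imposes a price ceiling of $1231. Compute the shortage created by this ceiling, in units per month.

Rearranging demand gives Qd = 15159 - 8P. In a free market, 15159 - 8P = 6P - 4441 gives the equilibrium P* = 1400, Q* = 3959.
Since 1231 < 1400, the ceiling is binding.
At P = 1231: Qd = 15159 - 8·1231 = 5311 and Qs = 6·1231 - 4441 = 2945.
Shortage = Qd - Qs = 5311 - 2945 = 2366.

2366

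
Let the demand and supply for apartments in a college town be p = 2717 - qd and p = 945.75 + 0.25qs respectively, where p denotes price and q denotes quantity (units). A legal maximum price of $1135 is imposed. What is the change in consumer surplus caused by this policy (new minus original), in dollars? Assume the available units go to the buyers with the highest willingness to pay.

Rearranging demand gives qd = 2717 - p; rearranging supply gives qs = 4p - 3783. Setting quantity demanded equal to quantity supplied, 2717 - p = 4p - 3783, gives p* = 1300 and q* = 1417.
Since 1135 < 1300, the ceiling is binding.
At p = 1135: qd = 2717 - 1135 = 1582 and qs = 4·1135 - 3783 = 757.
Consumer surplus without the control is ½ · (2717 - 1300) · 1417 = 1003944.5.
With the ceiling, 757 units are sold at 1135 (assume they go to the highest-value buyers). The demand price at q = 757 is 1960, so CS = ½ · [(2717 - 1135) + (1960 - 1135)] · 757 = 911049.5.
Change in consumer surplus = 911049.5 - 1003944.5 = -92895.

-92895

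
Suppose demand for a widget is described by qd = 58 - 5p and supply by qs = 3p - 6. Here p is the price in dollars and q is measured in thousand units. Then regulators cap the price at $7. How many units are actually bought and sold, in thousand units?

15

Setting quantity demanded equal to quantity supplied, 58 - 5p = 3p - 6, gives p* = 8 and q* = 18.
Since 7 < 8, the ceiling is binding.
At p = 7: qd = 58 - 5·7 = 23 and qs = 3·7 - 6 = 15.
The quantity actually transacted is the short side, supply: 15.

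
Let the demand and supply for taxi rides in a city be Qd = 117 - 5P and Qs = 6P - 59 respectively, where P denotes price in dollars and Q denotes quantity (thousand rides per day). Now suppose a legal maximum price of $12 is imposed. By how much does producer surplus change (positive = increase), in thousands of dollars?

-100

Equilibrium: 117 - 5P = 6P - 59, so 176 = 11P and P* = 16, Q* = 37.
The ceiling of 12 is below the equilibrium price 16, so it binds.
At P = 12: Qd = 117 - 5·12 = 57 and Qs = 6·12 - 59 = 13.
Producer surplus without the control is ½ · (16 - 59/6) · 37 = 1369/12.
With the ceiling, producers sell 13 units at 12, so PS = ½ · (12 - 59/6) · 13 = 169/12.
Change in producer surplus = 169/12 - 1369/12 = -100.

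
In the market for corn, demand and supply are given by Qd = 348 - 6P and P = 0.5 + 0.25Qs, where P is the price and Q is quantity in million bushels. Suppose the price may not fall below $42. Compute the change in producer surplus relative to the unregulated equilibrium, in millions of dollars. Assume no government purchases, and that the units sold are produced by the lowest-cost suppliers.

Rearranging supply gives Qs = 4P - 2. In a free market, 348 - 6P = 4P - 2 gives the equilibrium P* = 35, Q* = 138.
Because the floor (42) lies above the market-clearing price, it is binding.
At P = 42: Qd = 348 - 6·42 = 96 and Qs = 4·42 - 2 = 166.
Producer surplus without the control is ½ · (35 - 0.5) · 138 = 2380.5.
With the floor, 96 units are sold at 42. The supply price at Q = 96 is 24.5, so PS = ½ · [(42 - 0.5) + (42 - 24.5)] · 96 = 2832.
Change in producer surplus = 2832 - 2380.5 = 451.5.

451.5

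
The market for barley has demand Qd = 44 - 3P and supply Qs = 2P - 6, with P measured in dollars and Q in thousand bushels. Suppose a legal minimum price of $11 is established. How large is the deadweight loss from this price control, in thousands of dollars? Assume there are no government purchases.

3.75

Without the control the market clears where 44 - 3P = 2P - 6, i.e. P* = 10 and Q* = 14.
Since 11 > 10, the floor is binding.
At P = 11: Qd = 44 - 3·11 = 11 and Qs = 2·11 - 6 = 16.
Quantity traded falls to 11. At Q = 11 the demand price is (44 - 11)/3 = 11 and the supply price is (6 + 11)/2 = 8.5.
Deadweight loss = ½ · (11 - 8.5) · (14 - 11) = ½ · 2.5 · 3 = 3.75.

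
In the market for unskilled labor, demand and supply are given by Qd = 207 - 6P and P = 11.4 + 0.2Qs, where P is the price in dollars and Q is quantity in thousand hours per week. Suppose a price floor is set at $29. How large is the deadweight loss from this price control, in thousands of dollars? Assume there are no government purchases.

165

Rearranging supply gives Qs = 5P - 57. Equilibrium: 207 - 6P = 5P - 57, so 264 = 11P and P* = 24, Q* = 63.
The floor of 29 is above the equilibrium price 24, so it binds.
At P = 29: Qd = 207 - 6·29 = 33 and Qs = 5·29 - 57 = 88.
Quantity traded falls to 33. At Q = 33 the demand price is (207 - 33)/6 = 29 and the supply price is (57 + 33)/5 = 18.
Deadweight loss = ½ · (29 - 18) · (63 - 33) = ½ · 11 · 30 = 165.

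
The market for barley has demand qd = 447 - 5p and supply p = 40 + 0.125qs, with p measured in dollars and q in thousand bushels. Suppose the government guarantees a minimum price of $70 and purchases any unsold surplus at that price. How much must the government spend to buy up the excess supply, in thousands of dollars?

Rearranging supply gives qs = 8p - 320. Setting quantity demanded equal to quantity supplied, 447 - 5p = 8p - 320, gives p* = 59 and q* = 152.
The floor of 70 is above the equilibrium price 59, so it binds.
At p = 70: qd = 447 - 5·70 = 97 and qs = 8·70 - 320 = 240.
Surplus = qs - qd = 143.
Government expenditure = surplus × support price = 143 × 70 = 10010.

10010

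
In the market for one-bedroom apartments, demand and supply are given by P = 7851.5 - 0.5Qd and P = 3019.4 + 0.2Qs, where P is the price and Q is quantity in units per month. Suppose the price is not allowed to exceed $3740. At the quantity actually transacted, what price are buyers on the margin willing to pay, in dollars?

6050

Rearranging demand gives Qd = 15703 - 2P; rearranging supply gives Qs = 5P - 15097. Equilibrium: 15703 - 2P = 5P - 15097, so 30800 = 7P and P* = 4400, Q* = 6903.
Because the ceiling (3740) lies below the market-clearing price, it is binding.
At P = 3740: Qd = 15703 - 2·3740 = 8223 and Qs = 5·3740 - 15097 = 3603.
Only 3603 units reach the market. On the demand curve, the marginal buyer's willingness to pay at Q = 3603 is (15703 - 3603)/2 = 6050.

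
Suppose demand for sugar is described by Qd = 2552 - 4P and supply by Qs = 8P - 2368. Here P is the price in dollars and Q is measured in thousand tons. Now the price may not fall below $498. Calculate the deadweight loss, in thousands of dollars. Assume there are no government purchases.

Without the control the market clears where 2552 - 4P = 8P - 2368, i.e. P* = 410 and Q* = 912.
Since 498 > 410, the floor is binding.
At P = 498: Qd = 2552 - 4·498 = 560 and Qs = 8·498 - 2368 = 1616.
Quantity traded falls to 560. At Q = 560 the demand price is (2552 - 560)/4 = 498 and the supply price is (2368 + 560)/8 = 366.
Deadweight loss = ½ · (498 - 366) · (912 - 560) = ½ · 132 · 352 = 23232.

23232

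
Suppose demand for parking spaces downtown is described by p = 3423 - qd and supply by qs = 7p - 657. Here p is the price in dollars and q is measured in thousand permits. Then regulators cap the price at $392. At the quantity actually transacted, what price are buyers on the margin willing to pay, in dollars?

Rearranging demand gives qd = 3423 - p. Without the control the market clears where 3423 - p = 7p - 657, i.e. p* = 510 and q* = 2913.
Since 392 < 510, the ceiling is binding.
At p = 392: qd = 3423 - 392 = 3031 and qs = 7·392 - 657 = 2087.
Only 2087 units reach the market. On the demand curve, the marginal buyer's willingness to pay at q = 2087 is (3423 - 2087) = 1336.

1336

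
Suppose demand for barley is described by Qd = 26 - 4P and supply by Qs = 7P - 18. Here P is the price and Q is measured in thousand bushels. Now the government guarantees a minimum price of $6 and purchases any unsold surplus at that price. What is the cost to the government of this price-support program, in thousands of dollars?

In a free market, 26 - 4P = 7P - 18 gives the equilibrium P* = 4, Q* = 10.
Since 6 > 4, the floor is binding.
At P = 6: Qd = 26 - 4·6 = 2 and Qs = 7·6 - 18 = 24.
Surplus = Qs - Qd = 22.
Government expenditure = surplus × support price = 22 × 6 = 132.

132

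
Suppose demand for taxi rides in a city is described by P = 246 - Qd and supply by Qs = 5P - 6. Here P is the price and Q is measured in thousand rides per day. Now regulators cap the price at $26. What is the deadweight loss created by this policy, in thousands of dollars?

3840

Rearranging demand gives Qd = 246 - P. Without the control the market clears where 246 - P = 5P - 6, i.e. P* = 42 and Q* = 204.
Because the ceiling (26) lies below the market-clearing price, it is binding.
At P = 26: Qd = 246 - 26 = 220 and Qs = 5·26 - 6 = 124.
Quantity traded falls to 124. At Q = 124 the demand price is 246 - 124 = 122 and the supply price is (6 + 124)/5 = 26.
Deadweight loss = ½ · (122 - 26) · (204 - 124) = ½ · 96 · 80 = 3840.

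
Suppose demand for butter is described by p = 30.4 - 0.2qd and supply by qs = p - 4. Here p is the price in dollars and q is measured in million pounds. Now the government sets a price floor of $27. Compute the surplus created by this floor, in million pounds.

Rearranging demand gives qd = 152 - 5p. Equilibrium: 152 - 5p = p - 4, so 156 = 6p and p* = 26, q* = 22.
Since 27 > 26, the floor is binding.
At p = 27: qd = 152 - 5·27 = 17 and qs = 27 - 4 = 23.
Surplus = qs - qd = 23 - 17 = 6.

6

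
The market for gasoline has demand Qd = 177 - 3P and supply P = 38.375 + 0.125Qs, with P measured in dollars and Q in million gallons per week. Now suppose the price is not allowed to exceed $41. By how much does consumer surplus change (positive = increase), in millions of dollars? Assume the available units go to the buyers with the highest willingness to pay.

Rearranging supply gives Qs = 8P - 307. Setting quantity demanded equal to quantity supplied, 177 - 3P = 8P - 307, gives P* = 44 and Q* = 45.
Because the ceiling (41) lies below the market-clearing price, it is binding.
At P = 41: Qd = 177 - 3·41 = 54 and Qs = 8·41 - 307 = 21.
Consumer surplus without the control is ½ · (59 - 44) · 45 = 337.5.
With the ceiling, 21 units are sold at 41 (assume they go to the highest-value buyers). The demand price at Q = 21 is 52, so CS = ½ · [(59 - 41) + (52 - 41)] · 21 = 304.5.
Change in consumer surplus = 304.5 - 337.5 = -33.

-33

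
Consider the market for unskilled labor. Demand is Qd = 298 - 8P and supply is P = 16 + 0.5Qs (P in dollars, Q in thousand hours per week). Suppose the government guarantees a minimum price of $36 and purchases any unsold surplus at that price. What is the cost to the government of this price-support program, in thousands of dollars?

1080

Rearranging supply gives Qs = 2P - 32. Setting quantity demanded equal to quantity supplied, 298 - 8P = 2P - 32, gives P* = 33 and Q* = 34.
Since 36 > 33, the floor is binding.
At P = 36: Qd = 298 - 8·36 = 10 and Qs = 2·36 - 32 = 40.
Surplus = Qs - Qd = 30.
Government expenditure = surplus × support price = 30 × 36 = 1080.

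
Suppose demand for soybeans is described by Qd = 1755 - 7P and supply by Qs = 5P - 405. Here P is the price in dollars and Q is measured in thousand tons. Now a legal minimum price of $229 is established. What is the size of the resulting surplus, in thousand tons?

In a free market, 1755 - 7P = 5P - 405 gives the equilibrium P* = 180, Q* = 495.
The floor of 229 is above the equilibrium price 180, so it binds.
At P = 229: Qd = 1755 - 7·229 = 152 and Qs = 5·229 - 405 = 740.
Surplus = Qs - Qd = 740 - 152 = 588.

588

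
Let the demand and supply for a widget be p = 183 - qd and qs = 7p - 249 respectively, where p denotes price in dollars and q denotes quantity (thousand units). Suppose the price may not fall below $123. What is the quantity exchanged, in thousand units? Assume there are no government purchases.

Rearranging demand gives qd = 183 - p. Equilibrium: 183 - p = 7p - 249, so 432 = 8p and p* = 54, q* = 129.
The floor of 123 is above the equilibrium price 54, so it binds.
At p = 123: qd = 183 - 123 = 60 and qs = 7·123 - 249 = 612.
The quantity actually transacted is the short side, demand: 60.

60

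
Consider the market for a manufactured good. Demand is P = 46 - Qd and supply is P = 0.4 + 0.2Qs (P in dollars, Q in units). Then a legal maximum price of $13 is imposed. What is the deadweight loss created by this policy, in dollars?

0

Rearranging demand gives Qd = 46 - P; rearranging supply gives Qs = 5P - 2. Without the control the market clears where 46 - P = 5P - 2, i.e. P* = 8 and Q* = 38.
The ceiling of 13 is above the equilibrium price 8, so it is not binding; the market clears at P* = 8, Q* = 38.
Since the control does not bind, no trades are prevented and deadweight loss is zero.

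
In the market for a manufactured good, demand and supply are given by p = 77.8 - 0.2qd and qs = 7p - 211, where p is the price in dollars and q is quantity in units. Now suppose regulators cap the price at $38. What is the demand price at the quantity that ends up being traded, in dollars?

66.8

Rearranging demand gives qd = 389 - 5p. Setting quantity demanded equal to quantity supplied, 389 - 5p = 7p - 211, gives p* = 50 and q* = 139.
Since 38 < 50, the ceiling is binding.
At p = 38: qd = 389 - 5·38 = 199 and qs = 7·38 - 211 = 55.
Only 55 units reach the market. On the demand curve, the marginal buyer's willingness to pay at q = 55 is (389 - 55)/5 = 66.8.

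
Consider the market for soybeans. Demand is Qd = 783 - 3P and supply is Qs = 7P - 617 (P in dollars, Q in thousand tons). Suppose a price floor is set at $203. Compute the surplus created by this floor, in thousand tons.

630

In a free market, 783 - 3P = 7P - 617 gives the equilibrium P* = 140, Q* = 363.
Because the floor (203) lies above the market-clearing price, it is binding.
At P = 203: Qd = 783 - 3·203 = 174 and Qs = 7·203 - 617 = 804.
Surplus = Qs - Qd = 804 - 174 = 630.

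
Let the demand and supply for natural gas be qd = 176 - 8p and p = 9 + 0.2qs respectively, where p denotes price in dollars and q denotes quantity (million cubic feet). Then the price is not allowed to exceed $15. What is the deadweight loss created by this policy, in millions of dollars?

Rearranging supply gives qs = 5p - 45. In a free market, 176 - 8p = 5p - 45 gives the equilibrium p* = 17, q* = 40.
The ceiling of 15 is below the equilibrium price 17, so it binds.
At p = 15: qd = 176 - 8·15 = 56 and qs = 5·15 - 45 = 30.
Quantity traded falls to 30. At q = 30 the demand price is (176 - 30)/8 = 18.25 and the supply price is (45 + 30)/5 = 15.
Deadweight loss = ½ · (18.25 - 15) · (40 - 30) = ½ · 3.25 · 10 = 16.25.

16.25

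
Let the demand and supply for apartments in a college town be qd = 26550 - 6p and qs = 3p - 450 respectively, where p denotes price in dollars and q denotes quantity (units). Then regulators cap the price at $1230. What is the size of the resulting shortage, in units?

Without the control the market clears where 26550 - 6p = 3p - 450, i.e. p* = 3000 and q* = 8550.
The ceiling of 1230 is below the equilibrium price 3000, so it binds.
At p = 1230: qd = 26550 - 6·1230 = 19170 and qs = 3·1230 - 450 = 3240.
Shortage = qd - qs = 19170 - 3240 = 15930.

15930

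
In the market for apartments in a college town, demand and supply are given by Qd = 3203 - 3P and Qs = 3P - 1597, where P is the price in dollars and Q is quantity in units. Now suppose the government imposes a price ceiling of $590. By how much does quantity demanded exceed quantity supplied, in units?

1260

Setting quantity demanded equal to quantity supplied, 3203 - 3P = 3P - 1597, gives P* = 800 and Q* = 803.
Because the ceiling (590) lies below the market-clearing price, it is binding.
At P = 590: Qd = 3203 - 3·590 = 1433 and Qs = 3·590 - 1597 = 173.
Shortage = Qd - Qs = 1433 - 173 = 1260.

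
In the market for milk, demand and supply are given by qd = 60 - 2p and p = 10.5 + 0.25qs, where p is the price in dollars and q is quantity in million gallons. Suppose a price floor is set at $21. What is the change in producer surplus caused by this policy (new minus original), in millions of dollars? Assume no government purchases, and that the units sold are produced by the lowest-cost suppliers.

64

Rearranging supply gives qs = 4p - 42. Without the control the market clears where 60 - 2p = 4p - 42, i.e. p* = 17 and q* = 26.
The floor of 21 is above the equilibrium price 17, so it binds.
At p = 21: qd = 60 - 2·21 = 18 and qs = 4·21 - 42 = 42.
Producer surplus without the control is ½ · (17 - 10.5) · 26 = 84.5.
With the floor, 18 units are sold at 21. The supply price at q = 18 is 15, so PS = ½ · [(21 - 10.5) + (21 - 15)] · 18 = 148.5.
Change in producer surplus = 148.5 - 84.5 = 64.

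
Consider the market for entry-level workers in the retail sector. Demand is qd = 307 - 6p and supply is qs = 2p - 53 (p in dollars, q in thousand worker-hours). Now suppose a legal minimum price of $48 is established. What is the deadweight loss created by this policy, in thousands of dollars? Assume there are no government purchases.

Setting quantity demanded equal to quantity supplied, 307 - 6p = 2p - 53, gives p* = 45 and q* = 37.
Since 48 > 45, the floor is binding.
At p = 48: qd = 307 - 6·48 = 19 and qs = 2·48 - 53 = 43.
Quantity traded falls to 19. At q = 19 the demand price is (307 - 19)/6 = 48 and the supply price is (53 + 19)/2 = 36.
Deadweight loss = ½ · (48 - 36) · (37 - 19) = ½ · 12 · 18 = 108.

108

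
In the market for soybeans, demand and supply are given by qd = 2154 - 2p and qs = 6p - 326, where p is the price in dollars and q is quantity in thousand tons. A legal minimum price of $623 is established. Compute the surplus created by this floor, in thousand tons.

2504

Equilibrium: 2154 - 2p = 6p - 326, so 2480 = 8p and p* = 310, q* = 1534.
Since 623 > 310, the floor is binding.
At p = 623: qd = 2154 - 2·623 = 908 and qs = 6·623 - 326 = 3412.
Surplus = qs - qd = 3412 - 908 = 2504.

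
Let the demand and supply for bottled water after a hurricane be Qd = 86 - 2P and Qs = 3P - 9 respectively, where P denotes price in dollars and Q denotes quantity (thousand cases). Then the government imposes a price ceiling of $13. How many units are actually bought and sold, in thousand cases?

In a free market, 86 - 2P = 3P - 9 gives the equilibrium P* = 19, Q* = 48.
Because the ceiling (13) lies below the market-clearing price, it is binding.
At P = 13: Qd = 86 - 2·13 = 60 and Qs = 3·13 - 9 = 30.
The quantity actually transacted is the short side, supply: 30.

30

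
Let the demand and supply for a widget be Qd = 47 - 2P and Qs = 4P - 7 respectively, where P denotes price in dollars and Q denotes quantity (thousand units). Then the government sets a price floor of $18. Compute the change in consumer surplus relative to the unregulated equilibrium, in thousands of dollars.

-180

In a free market, 47 - 2P = 4P - 7 gives the equilibrium P* = 9, Q* = 29.
The floor of 18 is above the equilibrium price 9, so it binds.
At P = 18: Qd = 47 - 2·18 = 11 and Qs = 4·18 - 7 = 65.
Consumer surplus without the control is ½ · (23.5 - 9) · 29 = 210.25.
With the floor, consumers buy 11 units at 18, so CS = ½ · (23.5 - 18) · 11 = 30.25.
Change in consumer surplus = 30.25 - 210.25 = -180.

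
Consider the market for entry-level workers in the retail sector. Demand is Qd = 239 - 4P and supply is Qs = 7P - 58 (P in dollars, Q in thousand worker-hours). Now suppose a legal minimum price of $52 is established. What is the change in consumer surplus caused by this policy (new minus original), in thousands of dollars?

Setting quantity demanded equal to quantity supplied, 239 - 4P = 7P - 58, gives P* = 27 and Q* = 131.
The floor of 52 is above the equilibrium price 27, so it binds.
At P = 52: Qd = 239 - 4·52 = 31 and Qs = 7·52 - 58 = 306.
Consumer surplus without the control is ½ · (59.75 - 27) · 131 = 2145.125.
With the floor, consumers buy 31 units at 52, so CS = ½ · (59.75 - 52) · 31 = 120.125.
Change in consumer surplus = 120.125 - 2145.125 = -2025.

-2025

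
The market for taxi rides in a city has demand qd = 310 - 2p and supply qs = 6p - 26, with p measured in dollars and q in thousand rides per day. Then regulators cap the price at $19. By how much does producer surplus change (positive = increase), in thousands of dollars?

-3611

In a free market, 310 - 2p = 6p - 26 gives the equilibrium p* = 42, q* = 226.
Because the ceiling (19) lies below the market-clearing price, it is binding.
At p = 19: qd = 310 - 2·19 = 272 and qs = 6·19 - 26 = 88.
Producer surplus without the control is ½ · (42 - 13/3) · 226 = 12769/3.
With the ceiling, producers sell 88 units at 19, so PS = ½ · (19 - 13/3) · 88 = 1936/3.
Change in producer surplus = 1936/3 - 12769/3 = -3611.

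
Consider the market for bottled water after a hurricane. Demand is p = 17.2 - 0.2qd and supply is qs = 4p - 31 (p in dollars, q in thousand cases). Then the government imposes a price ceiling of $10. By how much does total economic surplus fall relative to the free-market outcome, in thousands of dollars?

32.4

Rearranging demand gives qd = 86 - 5p. In a free market, 86 - 5p = 4p - 31 gives the equilibrium p* = 13, q* = 21.
The ceiling of 10 is below the equilibrium price 13, so it binds.
At p = 10: qd = 86 - 5·10 = 36 and qs = 4·10 - 31 = 9.
Quantity traded falls to 9. At q = 9 the demand price is (86 - 9)/5 = 15.4 and the supply price is (31 + 9)/4 = 10.
Deadweight loss = ½ · (15.4 - 10) · (21 - 9) = ½ · 5.4 · 12 = 32.4.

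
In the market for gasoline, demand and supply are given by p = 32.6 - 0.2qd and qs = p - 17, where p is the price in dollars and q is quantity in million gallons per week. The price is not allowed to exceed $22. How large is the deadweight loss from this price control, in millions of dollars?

Rearranging demand gives qd = 163 - 5p. Equilibrium: 163 - 5p = p - 17, so 180 = 6p and p* = 30, q* = 13.
Since 22 < 30, the ceiling is binding.
At p = 22: qd = 163 - 5·22 = 53 and qs = 22 - 17 = 5.
Quantity traded falls to 5. At q = 5 the demand price is (163 - 5)/5 = 31.6 and the supply price is 17 + 5 = 22.
Deadweight loss = ½ · (31.6 - 22) · (13 - 5) = ½ · 9.6 · 8 = 38.4.

38.4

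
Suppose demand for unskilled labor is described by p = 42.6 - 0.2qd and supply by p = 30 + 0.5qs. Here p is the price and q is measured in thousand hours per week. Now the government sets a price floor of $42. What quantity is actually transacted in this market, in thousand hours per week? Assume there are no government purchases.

Rearranging demand gives qd = 213 - 5p; rearranging supply gives qs = 2p - 60. In a free market, 213 - 5p = 2p - 60 gives the equilibrium p* = 39, q* = 18.
Since 42 > 39, the floor is binding.
At p = 42: qd = 213 - 5·42 = 3 and qs = 2·42 - 60 = 24.
The quantity actually transacted is the short side, demand: 3.

3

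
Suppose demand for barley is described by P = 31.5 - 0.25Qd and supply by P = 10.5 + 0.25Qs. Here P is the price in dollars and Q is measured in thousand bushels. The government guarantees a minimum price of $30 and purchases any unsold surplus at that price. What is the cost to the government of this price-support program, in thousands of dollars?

Rearranging demand gives Qd = 126 - 4P; rearranging supply gives Qs = 4P - 42. Without the control the market clears where 126 - 4P = 4P - 42, i.e. P* = 21 and Q* = 42.
Because the floor (30) lies above the market-clearing price, it is binding.
At P = 30: Qd = 126 - 4·30 = 6 and Qs = 4·30 - 42 = 78.
Surplus = Qs - Qd = 72.
Government expenditure = surplus × support price = 72 × 30 = 2160.

2160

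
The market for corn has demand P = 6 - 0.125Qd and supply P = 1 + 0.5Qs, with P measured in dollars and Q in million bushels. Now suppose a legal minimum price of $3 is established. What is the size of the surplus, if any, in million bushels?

0

Rearranging demand gives Qd = 48 - 8P; rearranging supply gives Qs = 2P - 2. Without the control the market clears where 48 - 8P = 2P - 2, i.e. P* = 5 and Q* = 8.
Since 3 is below P* = 5, the floor does not bind and the free-market outcome prevails.
Since the control does not bind, there is no surplus.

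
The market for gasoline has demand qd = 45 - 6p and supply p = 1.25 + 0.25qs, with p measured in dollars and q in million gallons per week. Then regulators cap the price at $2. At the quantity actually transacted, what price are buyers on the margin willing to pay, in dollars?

Rearranging supply gives qs = 4p - 5. Equilibrium: 45 - 6p = 4p - 5, so 50 = 10p and p* = 5, q* = 15.
Because the ceiling (2) lies below the market-clearing price, it is binding.
At p = 2: qd = 45 - 6·2 = 33 and qs = 4·2 - 5 = 3.
Only 3 units reach the market. On the demand curve, the marginal buyer's willingness to pay at q = 3 is (45 - 3)/6 = 7.

7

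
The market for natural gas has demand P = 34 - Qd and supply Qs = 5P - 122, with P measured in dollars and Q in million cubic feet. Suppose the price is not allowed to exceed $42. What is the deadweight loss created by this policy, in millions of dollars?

Rearranging demand gives Qd = 34 - P. Without the control the market clears where 34 - P = 5P - 122, i.e. P* = 26 and Q* = 8.
The ceiling of 42 is above the equilibrium price 26, so it is not binding; the market clears at P* = 26, Q* = 8.
Since the control does not bind, no trades are prevented and deadweight loss is zero.

0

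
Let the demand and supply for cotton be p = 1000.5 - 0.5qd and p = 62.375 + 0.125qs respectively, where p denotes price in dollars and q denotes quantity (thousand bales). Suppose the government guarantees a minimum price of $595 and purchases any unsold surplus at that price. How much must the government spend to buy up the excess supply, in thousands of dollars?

Rearranging demand gives qd = 2001 - 2p; rearranging supply gives qs = 8p - 499. Setting quantity demanded equal to quantity supplied, 2001 - 2p = 8p - 499, gives p* = 250 and q* = 1501.
Because the floor (595) lies above the market-clearing price, it is binding.
At p = 595: qd = 2001 - 2·595 = 811 and qs = 8·595 - 499 = 4261.
Surplus = qs - qd = 3450.
Government expenditure = surplus × support price = 3450 × 595 = 2052750.

2052750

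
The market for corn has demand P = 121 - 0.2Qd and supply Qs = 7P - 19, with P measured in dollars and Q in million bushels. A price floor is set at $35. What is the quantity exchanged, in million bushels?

345

Rearranging demand gives Qd = 605 - 5P. In a free market, 605 - 5P = 7P - 19 gives the equilibrium P* = 52, Q* = 345.
The floor of 35 is below the equilibrium price 52, so it is not binding; the market clears at P* = 52, Q* = 345.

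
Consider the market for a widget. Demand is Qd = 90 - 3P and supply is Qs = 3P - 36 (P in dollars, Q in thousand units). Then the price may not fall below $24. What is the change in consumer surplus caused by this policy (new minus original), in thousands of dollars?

-67.5

Setting quantity demanded equal to quantity supplied, 90 - 3P = 3P - 36, gives P* = 21 and Q* = 27.
Because the floor (24) lies above the market-clearing price, it is binding.
At P = 24: Qd = 90 - 3·24 = 18 and Qs = 3·24 - 36 = 36.
Consumer surplus without the control is ½ · (30 - 21) · 27 = 121.5.
With the floor, consumers buy 18 units at 24, so CS = ½ · (30 - 24) · 18 = 54.
Change in consumer surplus = 54 - 121.5 = -67.5.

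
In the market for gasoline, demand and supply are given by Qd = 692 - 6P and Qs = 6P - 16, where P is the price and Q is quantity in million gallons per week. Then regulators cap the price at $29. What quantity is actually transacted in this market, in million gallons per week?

Setting quantity demanded equal to quantity supplied, 692 - 6P = 6P - 16, gives P* = 59 and Q* = 338.
Because the ceiling (29) lies below the market-clearing price, it is binding.
At P = 29: Qd = 692 - 6·29 = 518 and Qs = 6·29 - 16 = 158.
The quantity actually transacted is the short side, supply: 158.

158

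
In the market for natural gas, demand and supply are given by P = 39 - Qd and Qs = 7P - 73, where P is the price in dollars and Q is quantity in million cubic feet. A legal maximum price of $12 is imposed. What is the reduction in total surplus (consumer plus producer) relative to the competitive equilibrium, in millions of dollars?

112

Rearranging demand gives Qd = 39 - P. Without the control the market clears where 39 - P = 7P - 73, i.e. P* = 14 and Q* = 25.
Since 12 < 14, the ceiling is binding.
At P = 12: Qd = 39 - 12 = 27 and Qs = 7·12 - 73 = 11.
Quantity traded falls to 11. At Q = 11 the demand price is 39 - 11 = 28 and the supply price is (73 + 11)/7 = 12.
Deadweight loss = ½ · (28 - 12) · (25 - 11) = ½ · 16 · 14 = 112.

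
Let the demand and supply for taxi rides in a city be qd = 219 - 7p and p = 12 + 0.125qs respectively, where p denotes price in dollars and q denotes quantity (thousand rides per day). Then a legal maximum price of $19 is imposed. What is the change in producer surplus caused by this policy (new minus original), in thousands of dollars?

-128

Rearranging supply gives qs = 8p - 96. In a free market, 219 - 7p = 8p - 96 gives the equilibrium p* = 21, q* = 72.
Since 19 < 21, the ceiling is binding.
At p = 19: qd = 219 - 7·19 = 86 and qs = 8·19 - 96 = 56.
Producer surplus without the control is ½ · (21 - 12) · 72 = 324.
With the ceiling, producers sell 56 units at 19, so PS = ½ · (19 - 12) · 56 = 196.
Change in producer surplus = 196 - 324 = -128.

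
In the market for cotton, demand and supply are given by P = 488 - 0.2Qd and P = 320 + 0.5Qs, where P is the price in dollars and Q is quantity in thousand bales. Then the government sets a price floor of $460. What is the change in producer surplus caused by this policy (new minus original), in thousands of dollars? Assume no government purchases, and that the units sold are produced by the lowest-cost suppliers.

Rearranging demand gives Qd = 2440 - 5P; rearranging supply gives Qs = 2P - 640. Without the control the market clears where 2440 - 5P = 2P - 640, i.e. P* = 440 and Q* = 240.
Because the floor (460) lies above the market-clearing price, it is binding.
At P = 460: Qd = 2440 - 5·460 = 140 and Qs = 2·460 - 640 = 280.
Producer surplus without the control is ½ · (440 - 320) · 240 = 14400.
With the floor, 140 units are sold at 460. The supply price at Q = 140 is 390, so PS = ½ · [(460 - 320) + (460 - 390)] · 140 = 14700.
Change in producer surplus = 14700 - 14400 = 300.

300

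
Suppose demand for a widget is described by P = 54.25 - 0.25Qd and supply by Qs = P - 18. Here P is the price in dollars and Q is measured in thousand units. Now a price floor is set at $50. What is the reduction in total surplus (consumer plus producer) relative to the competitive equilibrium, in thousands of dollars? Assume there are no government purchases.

Rearranging demand gives Qd = 217 - 4P. Without the control the market clears where 217 - 4P = P - 18, i.e. P* = 47 and Q* = 29.
Because the floor (50) lies above the market-clearing price, it is binding.
At P = 50: Qd = 217 - 4·50 = 17 and Qs = 50 - 18 = 32.
Quantity traded falls to 17. At Q = 17 the demand price is (217 - 17)/4 = 50 and the supply price is 18 + 17 = 35.
Deadweight loss = ½ · (50 - 35) · (29 - 17) = ½ · 15 · 12 = 90.

90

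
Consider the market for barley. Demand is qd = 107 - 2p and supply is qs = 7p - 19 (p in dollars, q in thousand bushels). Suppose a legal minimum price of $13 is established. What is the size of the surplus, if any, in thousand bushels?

0

In a free market, 107 - 2p = 7p - 19 gives the equilibrium p* = 14, q* = 79.
The floor of 13 is below the equilibrium price 14, so it is not binding; the market clears at p* = 14, q* = 79.
Since the control does not bind, there is no surplus.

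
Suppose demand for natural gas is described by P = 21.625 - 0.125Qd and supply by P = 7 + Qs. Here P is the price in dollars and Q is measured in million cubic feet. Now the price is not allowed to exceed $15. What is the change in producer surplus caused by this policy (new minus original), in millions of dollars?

Rearranging demand gives Qd = 173 - 8P; rearranging supply gives Qs = P - 7. Without the control the market clears where 173 - 8P = P - 7, i.e. P* = 20 and Q* = 13.
Because the ceiling (15) lies below the market-clearing price, it is binding.
At P = 15: Qd = 173 - 8·15 = 53 and Qs = 15 - 7 = 8.
Producer surplus without the control is ½ · (20 - 7) · 13 = 84.5.
With the ceiling, producers sell 8 units at 15, so PS = ½ · (15 - 7) · 8 = 32.
Change in producer surplus = 32 - 84.5 = -52.5.

-52.5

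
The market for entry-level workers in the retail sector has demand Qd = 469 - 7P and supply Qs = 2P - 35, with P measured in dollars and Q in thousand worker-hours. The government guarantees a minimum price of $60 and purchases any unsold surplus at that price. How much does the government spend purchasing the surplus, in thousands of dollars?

In a free market, 469 - 7P = 2P - 35 gives the equilibrium P* = 56, Q* = 77.
The floor of 60 is above the equilibrium price 56, so it binds.
At P = 60: Qd = 469 - 7·60 = 49 and Qs = 2·60 - 35 = 85.
Surplus = Qs - Qd = 36.
Government expenditure = surplus × support price = 36 × 60 = 2160.

2160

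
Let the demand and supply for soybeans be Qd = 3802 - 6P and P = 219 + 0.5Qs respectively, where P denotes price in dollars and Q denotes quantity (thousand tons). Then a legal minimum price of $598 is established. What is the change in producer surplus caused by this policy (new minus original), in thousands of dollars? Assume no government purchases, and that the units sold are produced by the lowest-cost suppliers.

-27064

Rearranging supply gives Qs = 2P - 438. In a free market, 3802 - 6P = 2P - 438 gives the equilibrium P* = 530, Q* = 622.
Since 598 > 530, the floor is binding.
At P = 598: Qd = 3802 - 6·598 = 214 and Qs = 2·598 - 438 = 758.
Producer surplus without the control is ½ · (530 - 219) · 622 = 96721.
With the floor, 214 units are sold at 598. The supply price at Q = 214 is 326, so PS = ½ · [(598 - 219) + (598 - 326)] · 214 = 69657.
Change in producer surplus = 69657 - 96721 = -27064.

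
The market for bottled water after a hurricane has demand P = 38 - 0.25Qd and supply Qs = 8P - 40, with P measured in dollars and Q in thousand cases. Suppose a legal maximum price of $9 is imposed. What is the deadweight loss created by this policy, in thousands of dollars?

Rearranging demand gives Qd = 152 - 4P. Setting quantity demanded equal to quantity supplied, 152 - 4P = 8P - 40, gives P* = 16 and Q* = 88.
The ceiling of 9 is below the equilibrium price 16, so it binds.
At P = 9: Qd = 152 - 4·9 = 116 and Qs = 8·9 - 40 = 32.
Quantity traded falls to 32. At Q = 32 the demand price is (152 - 32)/4 = 30 and the supply price is (40 + 32)/8 = 9.
Deadweight loss = ½ · (30 - 9) · (88 - 32) = ½ · 21 · 56 = 588.

588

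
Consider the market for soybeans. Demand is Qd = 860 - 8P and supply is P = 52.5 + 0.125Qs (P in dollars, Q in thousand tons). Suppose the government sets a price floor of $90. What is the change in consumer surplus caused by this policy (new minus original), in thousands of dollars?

Rearranging supply gives Qs = 8P - 420. Setting quantity demanded equal to quantity supplied, 860 - 8P = 8P - 420, gives P* = 80 and Q* = 220.
Since 90 > 80, the floor is binding.
At P = 90: Qd = 860 - 8·90 = 140 and Qs = 8·90 - 420 = 300.
Consumer surplus without the control is ½ · (107.5 - 80) · 220 = 3025.
With the floor, consumers buy 140 units at 90, so CS = ½ · (107.5 - 90) · 140 = 1225.
Change in consumer surplus = 1225 - 3025 = -1800.

-1800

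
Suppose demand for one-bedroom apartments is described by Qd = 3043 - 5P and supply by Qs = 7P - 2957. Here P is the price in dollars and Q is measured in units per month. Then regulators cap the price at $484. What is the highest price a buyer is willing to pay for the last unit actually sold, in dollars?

522.4

Equilibrium: 3043 - 5P = 7P - 2957, so 6000 = 12P and P* = 500, Q* = 543.
The ceiling of 484 is below the equilibrium price 500, so it binds.
At P = 484: Qd = 3043 - 5·484 = 623 and Qs = 7·484 - 2957 = 431.
Only 431 units reach the market. On the demand curve, the marginal buyer's willingness to pay at Q = 431 is (3043 - 431)/5 = 522.4.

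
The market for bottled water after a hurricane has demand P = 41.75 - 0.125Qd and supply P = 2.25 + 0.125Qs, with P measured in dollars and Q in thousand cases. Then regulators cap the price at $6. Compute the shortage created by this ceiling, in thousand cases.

256

Rearranging demand gives Qd = 334 - 8P; rearranging supply gives Qs = 8P - 18. Equilibrium: 334 - 8P = 8P - 18, so 352 = 16P and P* = 22, Q* = 158.
Because the ceiling (6) lies below the market-clearing price, it is binding.
At P = 6: Qd = 334 - 8·6 = 286 and Qs = 8·6 - 18 = 30.
Shortage = Qd - Qs = 286 - 30 = 256.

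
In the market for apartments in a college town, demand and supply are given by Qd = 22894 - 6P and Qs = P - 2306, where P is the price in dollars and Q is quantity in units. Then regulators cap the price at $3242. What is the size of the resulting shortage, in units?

2506

In a free market, 22894 - 6P = P - 2306 gives the equilibrium P* = 3600, Q* = 1294.
The ceiling of 3242 is below the equilibrium price 3600, so it binds.
At P = 3242: Qd = 22894 - 6·3242 = 3442 and Qs = 3242 - 2306 = 936.
Shortage = Qd - Qs = 3442 - 936 = 2506.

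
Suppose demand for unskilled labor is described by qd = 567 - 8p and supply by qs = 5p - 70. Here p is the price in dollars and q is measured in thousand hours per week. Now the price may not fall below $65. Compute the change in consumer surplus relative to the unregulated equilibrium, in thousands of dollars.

Equilibrium: 567 - 8p = 5p - 70, so 637 = 13p and p* = 49, q* = 175.
Because the floor (65) lies above the market-clearing price, it is binding.
At p = 65: qd = 567 - 8·65 = 47 and qs = 5·65 - 70 = 255.
Consumer surplus without the control is ½ · (70.875 - 49) · 175 = 1914.0625.
With the floor, consumers buy 47 units at 65, so CS = ½ · (70.875 - 65) · 47 = 138.0625.
Change in consumer surplus = 138.0625 - 1914.0625 = -1776.

-1776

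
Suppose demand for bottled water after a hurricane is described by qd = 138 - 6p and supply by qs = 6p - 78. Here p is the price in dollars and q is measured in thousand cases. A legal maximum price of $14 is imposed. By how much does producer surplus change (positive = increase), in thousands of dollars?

In a free market, 138 - 6p = 6p - 78 gives the equilibrium p* = 18, q* = 30.
The ceiling of 14 is below the equilibrium price 18, so it binds.
At p = 14: qd = 138 - 6·14 = 54 and qs = 6·14 - 78 = 6.
Producer surplus without the control is ½ · (18 - 13) · 30 = 75.
With the ceiling, producers sell 6 units at 14, so PS = ½ · (14 - 13) · 6 = 3.
Change in producer surplus = 3 - 75 = -72.

-72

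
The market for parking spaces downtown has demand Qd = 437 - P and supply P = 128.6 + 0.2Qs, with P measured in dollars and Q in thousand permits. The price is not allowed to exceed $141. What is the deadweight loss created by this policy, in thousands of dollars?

Rearranging supply gives Qs = 5P - 643. Setting quantity demanded equal to quantity supplied, 437 - P = 5P - 643, gives P* = 180 and Q* = 257.
The ceiling of 141 is below the equilibrium price 180, so it binds.
At P = 141: Qd = 437 - 141 = 296 and Qs = 5·141 - 643 = 62.
Quantity traded falls to 62. At Q = 62 the demand price is 437 - 62 = 375 and the supply price is (643 + 62)/5 = 141.
Deadweight loss = ½ · (375 - 141) · (257 - 62) = ½ · 234 · 195 = 22815.

22815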